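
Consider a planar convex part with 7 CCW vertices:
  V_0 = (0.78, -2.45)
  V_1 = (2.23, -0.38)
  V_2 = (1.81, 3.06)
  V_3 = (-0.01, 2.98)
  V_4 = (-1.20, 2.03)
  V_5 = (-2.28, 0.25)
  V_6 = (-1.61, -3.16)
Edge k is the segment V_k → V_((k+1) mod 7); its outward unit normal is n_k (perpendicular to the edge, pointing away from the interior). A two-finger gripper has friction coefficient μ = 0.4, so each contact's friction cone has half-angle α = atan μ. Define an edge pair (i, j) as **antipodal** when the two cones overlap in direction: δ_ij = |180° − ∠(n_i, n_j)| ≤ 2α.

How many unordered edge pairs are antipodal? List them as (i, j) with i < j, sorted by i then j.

count = 7; pairs: (0,3), (0,4), (1,4), (1,5), (2,6), (3,6), (4,6)

α = atan 0.4 = 21.80°;  2α = 43.60°
n_0 = (+0.8190, -0.5737)
n_1 = (+0.9926, +0.1212)
n_2 = (-0.0439, +0.9990)
n_3 = (-0.6239, +0.7815)
n_4 = (-0.8549, +0.5187)
n_5 = (-0.9812, -0.1928)
n_6 = (+0.2848, -0.9586)
  (0,1): δ = 138.03°  ·
  (0,2): δ = 52.47°  ·
  (0,3): δ = 16.39°  ✓
  (0,4): δ = 3.76°  ✓
  (0,5): δ = 46.13°  ·
  (0,6): δ = 141.56°  ·
  (1,2): δ = 94.44°  ·
  (1,3): δ = 58.36°  ·
  (1,4): δ = 38.21°  ✓
  (1,5): δ = 4.15°  ✓
  (1,6): δ = 99.58°  ·
  (2,3): δ = 143.92°  ·
  (2,4): δ = 123.76°  ·
  (2,5): δ = 81.40°  ·
  (2,6): δ = 14.03°  ✓
  (3,4): δ = 159.85°  ·
  (3,5): δ = 117.49°  ·
  (3,6): δ = 22.06°  ✓
  (4,5): δ = 137.64°  ·
  (4,6): δ = 42.21°  ✓
  (5,6): δ = 84.57°  ·
antipodal pairs: 7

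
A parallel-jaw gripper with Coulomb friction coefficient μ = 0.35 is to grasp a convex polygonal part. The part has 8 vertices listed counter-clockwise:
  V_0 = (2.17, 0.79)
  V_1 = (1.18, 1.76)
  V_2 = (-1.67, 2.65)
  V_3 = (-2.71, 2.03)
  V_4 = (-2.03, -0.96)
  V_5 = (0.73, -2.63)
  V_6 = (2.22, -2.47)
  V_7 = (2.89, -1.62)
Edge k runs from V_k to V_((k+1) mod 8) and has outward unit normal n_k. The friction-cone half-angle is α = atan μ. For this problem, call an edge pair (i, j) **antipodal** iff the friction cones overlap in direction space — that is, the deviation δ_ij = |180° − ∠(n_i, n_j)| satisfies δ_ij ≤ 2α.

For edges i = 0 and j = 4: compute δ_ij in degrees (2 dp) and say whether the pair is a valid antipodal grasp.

δ = 13.24°, valid

α = atan 0.35 = 19.29°;  2α = 38.58°
edge 0: e_0 = (-0.99, +0.97);  n_0 = (+0.6999, +0.7143)
edge 4: e_4 = (+2.76, -1.67);  n_4 = (-0.5177, -0.8556)
∠(n_0, n_4) = 166.76°
δ = |180° − 166.76°| = 13.24°
13.24° ≤ 2α = 38.58°  →  valid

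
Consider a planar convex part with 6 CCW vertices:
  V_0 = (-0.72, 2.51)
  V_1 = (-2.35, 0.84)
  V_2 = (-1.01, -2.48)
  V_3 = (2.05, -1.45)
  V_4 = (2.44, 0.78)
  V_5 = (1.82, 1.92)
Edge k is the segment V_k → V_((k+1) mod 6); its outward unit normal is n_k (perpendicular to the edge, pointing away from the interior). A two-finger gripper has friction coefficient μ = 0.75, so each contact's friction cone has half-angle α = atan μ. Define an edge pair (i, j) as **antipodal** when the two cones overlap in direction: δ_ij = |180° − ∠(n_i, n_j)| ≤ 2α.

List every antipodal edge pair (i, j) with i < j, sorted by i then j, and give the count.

count = 7; pairs: (0,2), (0,3), (0,4), (1,3), (1,4), (1,5), (2,5)

α = atan 0.75 = 36.87°;  2α = 73.74°
n_0 = (-0.7156, +0.6985)
n_1 = (-0.9273, -0.3743)
n_2 = (+0.3190, -0.9478)
n_3 = (+0.9850, -0.1723)
n_4 = (+0.8785, +0.4778)
n_5 = (+0.2263, +0.9741)
  (0,1): δ = 113.71°  ·
  (0,2): δ = 27.09°  ✓
  (0,3): δ = 34.39°  ✓
  (0,4): δ = 72.85°  ✓
  (0,5): δ = 121.23°  ·
  (1,2): δ = 93.38°  ·
  (1,3): δ = 31.90°  ✓
  (1,4): δ = 6.56°  ✓
  (1,5): δ = 54.94°  ✓
  (2,3): δ = 118.52°  ·
  (2,4): δ = 80.06°  ·
  (2,5): δ = 31.68°  ✓
  (3,4): δ = 141.54°  ·
  (3,5): δ = 93.16°  ·
  (4,5): δ = 131.62°  ·
antipodal pairs: 7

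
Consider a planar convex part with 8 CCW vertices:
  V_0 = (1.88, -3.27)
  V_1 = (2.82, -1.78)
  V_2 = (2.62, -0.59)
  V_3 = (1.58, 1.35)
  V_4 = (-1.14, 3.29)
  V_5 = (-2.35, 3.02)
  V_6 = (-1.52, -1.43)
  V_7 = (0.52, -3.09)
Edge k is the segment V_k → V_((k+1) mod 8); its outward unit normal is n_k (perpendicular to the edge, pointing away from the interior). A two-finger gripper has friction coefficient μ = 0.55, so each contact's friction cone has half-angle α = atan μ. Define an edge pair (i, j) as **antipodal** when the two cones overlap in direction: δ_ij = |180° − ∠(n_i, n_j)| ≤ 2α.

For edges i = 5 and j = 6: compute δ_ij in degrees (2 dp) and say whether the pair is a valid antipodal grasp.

α = atan 0.55 = 28.81°;  2α = 57.62°
edge 5: e_5 = (+0.83, -4.45);  n_5 = (-0.9830, -0.1834)
edge 6: e_6 = (+2.04, -1.66);  n_6 = (-0.6312, -0.7756)
∠(n_5, n_6) = 40.30°
δ = |180° − 40.30°| = 139.70°
139.70° > 2α = 57.62°  →  invalid

δ = 139.70°, invalid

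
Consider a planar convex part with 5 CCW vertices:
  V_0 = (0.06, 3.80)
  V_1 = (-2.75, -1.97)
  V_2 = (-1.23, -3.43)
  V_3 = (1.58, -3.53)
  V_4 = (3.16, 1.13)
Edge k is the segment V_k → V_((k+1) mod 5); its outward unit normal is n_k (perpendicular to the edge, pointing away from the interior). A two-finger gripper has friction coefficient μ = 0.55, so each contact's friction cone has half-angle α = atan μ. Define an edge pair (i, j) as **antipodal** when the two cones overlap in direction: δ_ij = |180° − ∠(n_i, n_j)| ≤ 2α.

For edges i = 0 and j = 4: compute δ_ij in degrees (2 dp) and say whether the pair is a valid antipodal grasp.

α = atan 0.55 = 28.81°;  2α = 57.62°
edge 0: e_0 = (-2.81, -5.77);  n_0 = (-0.8991, +0.4378)
edge 4: e_4 = (-3.10, +2.67);  n_4 = (+0.6526, +0.7577)
∠(n_0, n_4) = 104.77°
δ = |180° − 104.77°| = 75.23°
75.23° > 2α = 57.62°  →  invalid

δ = 75.23°, invalid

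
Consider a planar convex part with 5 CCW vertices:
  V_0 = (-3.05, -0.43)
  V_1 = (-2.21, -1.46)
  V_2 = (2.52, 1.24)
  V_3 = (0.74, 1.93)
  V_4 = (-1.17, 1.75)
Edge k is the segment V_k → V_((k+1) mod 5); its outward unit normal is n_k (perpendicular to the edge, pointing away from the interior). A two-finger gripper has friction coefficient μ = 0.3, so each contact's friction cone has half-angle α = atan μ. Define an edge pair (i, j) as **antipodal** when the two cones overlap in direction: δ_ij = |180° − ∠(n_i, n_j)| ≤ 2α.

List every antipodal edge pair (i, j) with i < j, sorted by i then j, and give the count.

α = atan 0.3 = 16.70°;  2α = 33.40°
n_0 = (-0.7750, -0.6320)
n_1 = (+0.4957, -0.8685)
n_2 = (+0.3614, +0.9324)
n_3 = (-0.0938, +0.9956)
n_4 = (-0.7573, +0.6531)
  (0,1): δ = 99.48°  ·
  (0,2): δ = 29.61°  ✓
  (0,3): δ = 56.19°  ·
  (0,4): δ = 100.03°  ·
  (1,2): δ = 50.91°  ·
  (1,3): δ = 24.34°  ✓
  (1,4): δ = 19.51°  ✓
  (2,3): δ = 153.43°  ·
  (2,4): δ = 109.59°  ·
  (3,4): δ = 136.16°  ·
antipodal pairs: 3

count = 3; pairs: (0,2), (1,3), (1,4)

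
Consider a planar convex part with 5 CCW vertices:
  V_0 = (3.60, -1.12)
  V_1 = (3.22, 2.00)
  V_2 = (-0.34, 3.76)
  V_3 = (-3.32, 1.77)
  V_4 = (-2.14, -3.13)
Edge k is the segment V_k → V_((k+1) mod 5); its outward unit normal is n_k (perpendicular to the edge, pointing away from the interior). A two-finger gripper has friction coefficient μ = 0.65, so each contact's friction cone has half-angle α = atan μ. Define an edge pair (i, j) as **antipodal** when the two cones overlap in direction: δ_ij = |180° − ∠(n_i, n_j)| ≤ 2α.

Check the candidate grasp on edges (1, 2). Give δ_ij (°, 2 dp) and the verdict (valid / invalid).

δ = 119.96°, invalid

α = atan 0.65 = 33.02°;  2α = 66.05°
edge 1: e_1 = (-3.56, +1.76);  n_1 = (+0.4432, +0.8964)
edge 2: e_2 = (-2.98, -1.99);  n_2 = (-0.5553, +0.8316)
∠(n_1, n_2) = 60.04°
δ = |180° − 60.04°| = 119.96°
119.96° > 2α = 66.05°  →  invalid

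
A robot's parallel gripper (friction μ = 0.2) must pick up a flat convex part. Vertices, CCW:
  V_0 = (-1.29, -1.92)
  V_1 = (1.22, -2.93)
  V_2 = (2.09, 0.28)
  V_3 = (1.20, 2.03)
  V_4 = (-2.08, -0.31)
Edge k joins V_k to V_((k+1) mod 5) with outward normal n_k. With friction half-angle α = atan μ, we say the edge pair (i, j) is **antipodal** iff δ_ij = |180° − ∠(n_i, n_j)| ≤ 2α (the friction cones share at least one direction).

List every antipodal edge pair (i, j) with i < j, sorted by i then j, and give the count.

α = atan 0.2 = 11.31°;  2α = 22.62°
n_0 = (-0.3733, -0.9277)
n_1 = (+0.9652, -0.2616)
n_2 = (+0.8914, +0.4533)
n_3 = (-0.5808, +0.8141)
n_4 = (-0.8977, -0.4405)
  (0,1): δ = 83.25°  ·
  (0,2): δ = 41.12°  ·
  (0,3): δ = 57.42°  ·
  (0,4): δ = 138.06°  ·
  (1,2): δ = 137.88°  ·
  (1,3): δ = 39.33°  ·
  (1,4): δ = 41.30°  ·
  (2,3): δ = 81.45°  ·
  (2,4): δ = 0.82°  ✓
  (3,4): δ = 99.37°  ·
antipodal pairs: 1

count = 1; pairs: (2,4)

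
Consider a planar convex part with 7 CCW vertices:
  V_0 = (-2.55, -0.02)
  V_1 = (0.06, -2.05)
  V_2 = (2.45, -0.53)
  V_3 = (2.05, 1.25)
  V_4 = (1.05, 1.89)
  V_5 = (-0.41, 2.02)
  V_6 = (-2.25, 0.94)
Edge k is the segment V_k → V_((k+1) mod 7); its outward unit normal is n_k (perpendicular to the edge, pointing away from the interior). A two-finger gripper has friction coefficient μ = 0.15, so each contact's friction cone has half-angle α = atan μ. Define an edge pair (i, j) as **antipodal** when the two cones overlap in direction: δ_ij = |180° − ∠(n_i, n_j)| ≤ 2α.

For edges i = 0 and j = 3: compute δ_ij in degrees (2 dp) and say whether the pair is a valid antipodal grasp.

δ = 5.26°, valid

α = atan 0.15 = 8.53°;  2α = 17.06°
edge 0: e_0 = (+2.61, -2.03);  n_0 = (-0.6139, -0.7894)
edge 3: e_3 = (-1.00, +0.64);  n_3 = (+0.5391, +0.8423)
∠(n_0, n_3) = 174.74°
δ = |180° − 174.74°| = 5.26°
5.26° ≤ 2α = 17.06°  →  valid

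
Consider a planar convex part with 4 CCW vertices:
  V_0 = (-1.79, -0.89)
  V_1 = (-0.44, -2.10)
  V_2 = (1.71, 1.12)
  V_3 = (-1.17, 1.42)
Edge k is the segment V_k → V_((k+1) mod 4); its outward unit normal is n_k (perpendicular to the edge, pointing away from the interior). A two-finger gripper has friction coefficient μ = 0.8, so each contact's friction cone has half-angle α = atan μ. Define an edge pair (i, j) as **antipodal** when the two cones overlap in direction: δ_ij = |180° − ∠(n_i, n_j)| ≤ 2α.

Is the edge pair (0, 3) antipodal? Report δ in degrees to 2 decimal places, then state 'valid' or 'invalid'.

α = atan 0.8 = 38.66°;  2α = 77.32°
edge 0: e_0 = (+1.35, -1.21);  n_0 = (-0.6674, -0.7447)
edge 3: e_3 = (-0.62, -2.31);  n_3 = (-0.9658, +0.2592)
∠(n_0, n_3) = 63.15°
δ = |180° − 63.15°| = 116.85°
116.85° > 2α = 77.32°  →  invalid

δ = 116.85°, invalid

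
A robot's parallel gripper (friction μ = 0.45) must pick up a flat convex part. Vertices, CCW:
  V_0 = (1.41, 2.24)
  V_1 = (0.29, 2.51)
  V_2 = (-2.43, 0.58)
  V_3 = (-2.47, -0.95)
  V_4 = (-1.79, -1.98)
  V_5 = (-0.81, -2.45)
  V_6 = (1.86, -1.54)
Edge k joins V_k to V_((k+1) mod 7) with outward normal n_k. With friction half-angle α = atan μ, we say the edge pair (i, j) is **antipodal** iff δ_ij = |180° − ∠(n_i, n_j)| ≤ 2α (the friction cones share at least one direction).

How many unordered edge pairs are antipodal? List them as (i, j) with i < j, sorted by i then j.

count = 6; pairs: (0,3), (0,4), (0,5), (1,5), (2,6), (3,6)

α = atan 0.45 = 24.23°;  2α = 48.46°
n_0 = (+0.2344, +0.9722)
n_1 = (-0.5787, +0.8156)
n_2 = (-0.9997, +0.0261)
n_3 = (-0.8345, -0.5510)
n_4 = (-0.4324, -0.9017)
n_5 = (+0.3226, -0.9465)
n_6 = (+0.9930, +0.1182)
  (0,1): δ = 131.09°  ·
  (0,2): δ = 77.94°  ·
  (0,3): δ = 43.01°  ✓
  (0,4): δ = 12.07°  ✓
  (0,5): δ = 32.37°  ✓
  (0,6): δ = 110.34°  ·
  (1,2): δ = 126.86°  ·
  (1,3): δ = 91.93°  ·
  (1,4): δ = 60.98°  ·
  (1,5): δ = 16.54°  ✓
  (1,6): δ = 61.43°  ·
  (2,3): δ = 145.07°  ·
  (2,4): δ = 114.12°  ·
  (2,5): δ = 69.68°  ·
  (2,6): δ = 8.29°  ✓
  (3,4): δ = 149.05°  ·
  (3,5): δ = 104.61°  ·
  (3,6): δ = 26.64°  ✓
  (4,5): δ = 135.56°  ·
  (4,6): δ = 57.59°  ·
  (5,6): δ = 102.03°  ·
antipodal pairs: 6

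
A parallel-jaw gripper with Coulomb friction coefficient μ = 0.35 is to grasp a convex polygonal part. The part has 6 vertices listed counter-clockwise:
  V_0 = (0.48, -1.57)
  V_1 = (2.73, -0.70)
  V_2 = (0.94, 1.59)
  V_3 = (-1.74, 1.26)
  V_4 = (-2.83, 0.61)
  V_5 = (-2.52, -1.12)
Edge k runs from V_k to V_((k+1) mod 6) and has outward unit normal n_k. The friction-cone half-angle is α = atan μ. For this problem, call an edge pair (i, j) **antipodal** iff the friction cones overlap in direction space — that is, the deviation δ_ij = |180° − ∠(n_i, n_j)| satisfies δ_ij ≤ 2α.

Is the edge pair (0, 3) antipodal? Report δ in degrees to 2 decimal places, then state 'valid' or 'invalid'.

α = atan 0.35 = 19.29°;  2α = 38.58°
edge 0: e_0 = (+2.25, +0.87);  n_0 = (+0.3606, -0.9327)
edge 3: e_3 = (-1.09, -0.65);  n_3 = (-0.5122, +0.8589)
∠(n_0, n_3) = 170.33°
δ = |180° − 170.33°| = 9.67°
9.67° ≤ 2α = 38.58°  →  valid

δ = 9.67°, valid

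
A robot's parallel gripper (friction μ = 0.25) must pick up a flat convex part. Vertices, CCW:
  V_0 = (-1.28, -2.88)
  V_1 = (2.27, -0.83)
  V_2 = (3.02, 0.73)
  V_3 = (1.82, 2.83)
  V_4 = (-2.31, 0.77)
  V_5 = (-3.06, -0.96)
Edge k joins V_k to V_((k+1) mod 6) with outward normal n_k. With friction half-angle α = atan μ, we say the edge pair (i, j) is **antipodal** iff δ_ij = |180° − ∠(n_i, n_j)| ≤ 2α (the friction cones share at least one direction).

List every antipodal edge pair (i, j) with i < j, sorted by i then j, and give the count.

count = 3; pairs: (0,3), (1,4), (2,5)

α = atan 0.25 = 14.04°;  2α = 28.07°
n_0 = (+0.5001, -0.8660)
n_1 = (+0.9013, -0.4333)
n_2 = (+0.8682, +0.4961)
n_3 = (-0.4463, +0.8949)
n_4 = (-0.9175, +0.3978)
n_5 = (-0.7333, -0.6799)
  (0,1): δ = 145.68°  ·
  (0,2): δ = 90.26°  ·
  (0,3): δ = 3.50°  ✓
  (0,4): δ = 36.56°  ·
  (0,5): δ = 102.83°  ·
  (1,2): δ = 124.58°  ·
  (1,3): δ = 37.81°  ·
  (1,4): δ = 2.24°  ✓
  (1,5): δ = 68.51°  ·
  (2,3): δ = 93.24°  ·
  (2,4): δ = 53.18°  ·
  (2,5): δ = 13.09°  ✓
  (3,4): δ = 139.95°  ·
  (3,5): δ = 73.68°  ·
  (4,5): δ = 113.73°  ·
antipodal pairs: 3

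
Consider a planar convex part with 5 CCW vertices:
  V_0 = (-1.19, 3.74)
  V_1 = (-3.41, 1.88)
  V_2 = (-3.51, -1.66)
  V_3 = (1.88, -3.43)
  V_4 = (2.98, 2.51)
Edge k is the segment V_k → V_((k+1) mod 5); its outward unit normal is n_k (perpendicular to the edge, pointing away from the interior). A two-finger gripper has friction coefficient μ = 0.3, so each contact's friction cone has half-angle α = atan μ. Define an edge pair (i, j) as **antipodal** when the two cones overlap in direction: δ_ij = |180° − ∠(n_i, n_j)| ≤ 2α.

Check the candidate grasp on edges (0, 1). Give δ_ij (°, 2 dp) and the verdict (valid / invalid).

α = atan 0.3 = 16.70°;  2α = 33.40°
edge 0: e_0 = (-2.22, -1.86);  n_0 = (-0.6422, +0.7665)
edge 1: e_1 = (-0.10, -3.54);  n_1 = (-0.9996, +0.0282)
∠(n_0, n_1) = 48.42°
δ = |180° − 48.42°| = 131.58°
131.58° > 2α = 33.40°  →  invalid

δ = 131.58°, invalid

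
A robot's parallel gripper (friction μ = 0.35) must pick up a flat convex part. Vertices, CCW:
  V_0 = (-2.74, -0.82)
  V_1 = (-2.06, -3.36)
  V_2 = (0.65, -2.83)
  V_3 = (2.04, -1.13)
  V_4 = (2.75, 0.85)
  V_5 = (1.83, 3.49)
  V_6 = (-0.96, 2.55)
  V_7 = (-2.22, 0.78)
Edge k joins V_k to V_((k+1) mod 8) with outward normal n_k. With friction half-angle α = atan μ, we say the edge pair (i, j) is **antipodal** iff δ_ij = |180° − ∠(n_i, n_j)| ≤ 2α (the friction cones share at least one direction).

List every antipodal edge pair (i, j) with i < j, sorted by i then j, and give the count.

α = atan 0.35 = 19.29°;  2α = 38.58°
n_0 = (-0.9660, -0.2586)
n_1 = (+0.1919, -0.9814)
n_2 = (+0.7742, -0.6330)
n_3 = (+0.9413, -0.3375)
n_4 = (+0.9443, +0.3291)
n_5 = (-0.3193, +0.9477)
n_6 = (-0.8147, +0.5799)
n_7 = (-0.9510, +0.3091)
  (0,1): δ = 93.92°  ·
  (0,2): δ = 54.26°  ·
  (0,3): δ = 34.71°  ✓
  (0,4): δ = 4.23°  ✓
  (0,5): δ = 93.63°  ·
  (0,6): δ = 129.57°  ·
  (0,7): δ = 147.01°  ·
  (1,2): δ = 140.34°  ·
  (1,3): δ = 120.79°  ·
  (1,4): δ = 81.85°  ·
  (1,5): δ = 7.55°  ✓
  (1,6): δ = 43.49°  ·
  (1,7): δ = 60.93°  ·
  (2,3): δ = 160.46°  ·
  (2,4): δ = 121.52°  ·
  (2,5): δ = 32.11°  ✓
  (2,6): δ = 3.83°  ✓
  (2,7): δ = 21.27°  ✓
  (3,4): δ = 141.06°  ·
  (3,5): δ = 51.65°  ·
  (3,6): δ = 15.72°  ✓
  (3,7): δ = 1.72°  ✓
  (4,5): δ = 90.59°  ·
  (4,6): δ = 54.66°  ·
  (4,7): δ = 37.22°  ✓
  (5,6): δ = 144.07°  ·
  (5,7): δ = 126.62°  ·
  (6,7): δ = 162.56°  ·
antipodal pairs: 9

count = 9; pairs: (0,3), (0,4), (1,5), (2,5), (2,6), (2,7), (3,6), (3,7), (4,7)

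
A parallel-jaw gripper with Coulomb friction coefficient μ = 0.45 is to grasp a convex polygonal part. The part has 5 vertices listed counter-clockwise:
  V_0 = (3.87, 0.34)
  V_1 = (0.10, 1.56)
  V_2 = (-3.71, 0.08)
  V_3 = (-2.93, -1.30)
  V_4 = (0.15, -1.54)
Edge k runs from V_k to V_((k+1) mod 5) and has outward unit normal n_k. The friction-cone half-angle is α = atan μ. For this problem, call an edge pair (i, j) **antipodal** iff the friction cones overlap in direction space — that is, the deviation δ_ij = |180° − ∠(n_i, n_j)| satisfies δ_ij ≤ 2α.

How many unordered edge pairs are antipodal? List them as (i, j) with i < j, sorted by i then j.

α = atan 0.45 = 24.23°;  2α = 48.46°
n_0 = (+0.3079, +0.9514)
n_1 = (-0.3621, +0.9321)
n_2 = (-0.8706, -0.4921)
n_3 = (-0.0777, -0.9970)
n_4 = (+0.4510, -0.8925)
  (0,1): δ = 140.84°  ·
  (0,2): δ = 42.59°  ✓
  (0,3): δ = 13.48°  ✓
  (0,4): δ = 44.74°  ✓
  (1,2): δ = 81.75°  ·
  (1,3): δ = 25.68°  ✓
  (1,4): δ = 5.58°  ✓
  (2,3): δ = 123.93°  ·
  (2,4): δ = 92.66°  ·
  (3,4): δ = 148.73°  ·
antipodal pairs: 5

count = 5; pairs: (0,2), (0,3), (0,4), (1,3), (1,4)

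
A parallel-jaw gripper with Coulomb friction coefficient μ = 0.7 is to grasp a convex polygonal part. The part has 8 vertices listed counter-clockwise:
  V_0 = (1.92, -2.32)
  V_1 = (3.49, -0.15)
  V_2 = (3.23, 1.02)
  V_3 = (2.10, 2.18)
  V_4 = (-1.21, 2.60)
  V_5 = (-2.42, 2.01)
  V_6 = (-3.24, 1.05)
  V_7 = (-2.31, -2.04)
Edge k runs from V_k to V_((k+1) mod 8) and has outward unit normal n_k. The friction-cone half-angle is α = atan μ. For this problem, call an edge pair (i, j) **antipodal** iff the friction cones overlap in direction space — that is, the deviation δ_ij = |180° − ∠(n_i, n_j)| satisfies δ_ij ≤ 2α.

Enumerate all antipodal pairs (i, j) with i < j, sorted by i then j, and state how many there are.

count = 12; pairs: (0,3), (0,4), (0,5), (0,6), (1,5), (1,6), (2,6), (2,7), (3,6), (3,7), (4,7), (5,7)

α = atan 0.7 = 34.99°;  2α = 69.98°
n_0 = (+0.8102, -0.5862)
n_1 = (+0.9762, +0.2169)
n_2 = (+0.7163, +0.6978)
n_3 = (+0.1259, +0.9920)
n_4 = (-0.4383, +0.8988)
n_5 = (-0.7604, +0.6495)
n_6 = (-0.9576, -0.2882)
n_7 = (-0.0660, -0.9978)
  (0,1): δ = 131.59°  ·
  (0,2): δ = 99.86°  ·
  (0,3): δ = 61.35°  ✓
  (0,4): δ = 28.12°  ✓
  (0,5): δ = 4.62°  ✓
  (0,6): δ = 52.64°  ✓
  (0,7): δ = 122.10°  ·
  (1,2): δ = 148.28°  ·
  (1,3): δ = 109.76°  ·
  (1,4): δ = 76.53°  ·
  (1,5): δ = 53.03°  ✓
  (1,6): δ = 4.22°  ✓
  (1,7): δ = 73.68°  ·
  (2,3): δ = 141.48°  ·
  (2,4): δ = 108.26°  ·
  (2,5): δ = 84.75°  ·
  (2,6): δ = 27.50°  ✓
  (2,7): δ = 41.96°  ✓
  (3,4): δ = 146.77°  ·
  (3,5): δ = 123.27°  ·
  (3,6): δ = 66.02°  ✓
  (3,7): δ = 3.44°  ✓
  (4,5): δ = 156.50°  ·
  (4,6): δ = 99.24°  ·
  (4,7): δ = 29.78°  ✓
  (5,6): δ = 122.75°  ·
  (5,7): δ = 53.28°  ✓
  (6,7): δ = 110.54°  ·
antipodal pairs: 12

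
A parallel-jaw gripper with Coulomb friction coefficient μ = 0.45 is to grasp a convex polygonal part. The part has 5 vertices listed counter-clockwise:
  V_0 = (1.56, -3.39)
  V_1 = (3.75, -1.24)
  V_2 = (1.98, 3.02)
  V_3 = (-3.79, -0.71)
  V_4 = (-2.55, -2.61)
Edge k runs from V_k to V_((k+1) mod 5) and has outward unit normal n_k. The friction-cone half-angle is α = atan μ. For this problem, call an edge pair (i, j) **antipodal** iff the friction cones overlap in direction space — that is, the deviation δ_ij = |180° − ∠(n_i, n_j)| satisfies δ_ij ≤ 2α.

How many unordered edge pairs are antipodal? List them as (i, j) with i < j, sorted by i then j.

count = 3; pairs: (0,2), (1,3), (2,4)

α = atan 0.45 = 24.23°;  2α = 48.46°
n_0 = (+0.7006, -0.7136)
n_1 = (+0.9235, +0.3837)
n_2 = (-0.5429, +0.8398)
n_3 = (-0.8374, -0.5465)
n_4 = (-0.1865, -0.9825)
  (0,1): δ = 111.91°  ·
  (0,2): δ = 11.59°  ✓
  (0,3): δ = 78.66°  ·
  (0,4): δ = 124.78°  ·
  (1,2): δ = 79.68°  ·
  (1,3): δ = 10.57°  ✓
  (1,4): δ = 56.69°  ·
  (2,3): δ = 89.75°  ·
  (2,4): δ = 43.63°  ✓
  (3,4): δ = 133.88°  ·
antipodal pairs: 3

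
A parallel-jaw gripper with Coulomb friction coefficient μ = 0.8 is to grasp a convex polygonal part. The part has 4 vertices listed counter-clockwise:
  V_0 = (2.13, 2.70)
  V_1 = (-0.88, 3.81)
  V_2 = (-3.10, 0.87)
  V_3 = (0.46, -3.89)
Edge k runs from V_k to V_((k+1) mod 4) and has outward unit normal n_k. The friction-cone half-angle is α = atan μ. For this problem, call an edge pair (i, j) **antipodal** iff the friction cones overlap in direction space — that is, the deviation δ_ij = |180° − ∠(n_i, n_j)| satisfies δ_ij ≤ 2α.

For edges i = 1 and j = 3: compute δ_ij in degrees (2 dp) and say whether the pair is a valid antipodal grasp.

α = atan 0.8 = 38.66°;  2α = 77.32°
edge 1: e_1 = (-2.22, -2.94);  n_1 = (-0.7980, +0.6026)
edge 3: e_3 = (+1.67, +6.59);  n_3 = (+0.9694, -0.2456)
∠(n_1, n_3) = 157.16°
δ = |180° − 157.16°| = 22.84°
22.84° ≤ 2α = 77.32°  →  valid

δ = 22.84°, valid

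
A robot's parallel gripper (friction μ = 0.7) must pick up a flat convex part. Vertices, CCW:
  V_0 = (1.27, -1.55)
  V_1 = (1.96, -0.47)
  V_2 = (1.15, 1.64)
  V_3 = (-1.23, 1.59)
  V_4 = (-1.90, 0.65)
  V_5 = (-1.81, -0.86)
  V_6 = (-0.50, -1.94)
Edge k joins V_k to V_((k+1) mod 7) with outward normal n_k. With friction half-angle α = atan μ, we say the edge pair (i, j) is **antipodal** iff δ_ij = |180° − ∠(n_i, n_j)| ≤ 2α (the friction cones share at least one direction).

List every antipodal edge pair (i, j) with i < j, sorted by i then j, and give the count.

count = 9; pairs: (0,2), (0,3), (0,4), (1,3), (1,4), (1,5), (2,5), (2,6), (3,6)

α = atan 0.7 = 34.99°;  2α = 69.98°
n_0 = (+0.8427, -0.5384)
n_1 = (+0.9336, +0.3584)
n_2 = (-0.0210, +0.9998)
n_3 = (-0.8143, +0.5804)
n_4 = (-0.9982, -0.0595)
n_5 = (-0.6361, -0.7716)
n_6 = (+0.2152, -0.9766)
  (0,1): δ = 126.42°  ·
  (0,2): δ = 56.22°  ✓
  (0,3): δ = 2.91°  ✓
  (0,4): δ = 35.99°  ✓
  (0,5): δ = 83.07°  ·
  (0,6): δ = 135.00°  ·
  (1,2): δ = 109.80°  ·
  (1,3): δ = 56.48°  ✓
  (1,4): δ = 17.59°  ✓
  (1,5): δ = 29.50°  ✓
  (1,6): δ = 81.42°  ·
  (2,3): δ = 126.68°  ·
  (2,4): δ = 87.79°  ·
  (2,5): δ = 40.71°  ✓
  (2,6): δ = 11.22°  ✓
  (3,4): δ = 141.11°  ·
  (3,5): δ = 94.02°  ·
  (3,6): δ = 42.09°  ✓
  (4,5): δ = 132.91°  ·
  (4,6): δ = 80.99°  ·
  (5,6): δ = 128.07°  ·
antipodal pairs: 9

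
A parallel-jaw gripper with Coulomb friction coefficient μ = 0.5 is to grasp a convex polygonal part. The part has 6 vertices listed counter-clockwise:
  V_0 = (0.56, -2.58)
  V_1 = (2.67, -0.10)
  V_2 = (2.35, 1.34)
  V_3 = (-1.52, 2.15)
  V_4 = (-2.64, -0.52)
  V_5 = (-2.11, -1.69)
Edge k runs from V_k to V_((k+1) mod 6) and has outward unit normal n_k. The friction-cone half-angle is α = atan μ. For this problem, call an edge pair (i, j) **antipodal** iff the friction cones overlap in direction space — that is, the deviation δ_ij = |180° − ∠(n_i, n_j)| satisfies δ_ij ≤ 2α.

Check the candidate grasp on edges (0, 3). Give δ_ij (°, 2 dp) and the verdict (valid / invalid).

δ = 17.63°, valid

α = atan 0.5 = 26.57°;  2α = 53.13°
edge 0: e_0 = (+2.11, +2.48);  n_0 = (+0.7616, -0.6480)
edge 3: e_3 = (-1.12, -2.67);  n_3 = (-0.9222, +0.3868)
∠(n_0, n_3) = 162.37°
δ = |180° − 162.37°| = 17.63°
17.63° ≤ 2α = 53.13°  →  valid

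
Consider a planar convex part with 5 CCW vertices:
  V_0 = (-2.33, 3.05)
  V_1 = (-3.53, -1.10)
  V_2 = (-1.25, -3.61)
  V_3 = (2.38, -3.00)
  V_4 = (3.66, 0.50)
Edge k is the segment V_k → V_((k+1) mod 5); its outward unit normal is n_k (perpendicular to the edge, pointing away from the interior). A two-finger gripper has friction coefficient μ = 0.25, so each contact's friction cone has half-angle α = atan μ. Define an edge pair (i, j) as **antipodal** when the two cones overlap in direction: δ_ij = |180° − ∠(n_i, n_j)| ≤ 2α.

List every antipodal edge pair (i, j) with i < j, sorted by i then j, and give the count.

α = atan 0.25 = 14.04°;  2α = 28.07°
n_0 = (-0.9606, +0.2778)
n_1 = (-0.7402, -0.6724)
n_2 = (+0.1657, -0.9862)
n_3 = (+0.9392, -0.3435)
n_4 = (+0.3917, +0.9201)
  (0,1): δ = 121.62°  ·
  (0,2): δ = 64.33°  ·
  (0,3): δ = 3.96°  ✓
  (0,4): δ = 83.07°  ·
  (1,2): δ = 122.71°  ·
  (1,3): δ = 62.34°  ·
  (1,4): δ = 24.69°  ✓
  (2,3): δ = 119.63°  ·
  (2,4): δ = 32.60°  ·
  (3,4): δ = 92.97°  ·
antipodal pairs: 2

count = 2; pairs: (0,3), (1,4)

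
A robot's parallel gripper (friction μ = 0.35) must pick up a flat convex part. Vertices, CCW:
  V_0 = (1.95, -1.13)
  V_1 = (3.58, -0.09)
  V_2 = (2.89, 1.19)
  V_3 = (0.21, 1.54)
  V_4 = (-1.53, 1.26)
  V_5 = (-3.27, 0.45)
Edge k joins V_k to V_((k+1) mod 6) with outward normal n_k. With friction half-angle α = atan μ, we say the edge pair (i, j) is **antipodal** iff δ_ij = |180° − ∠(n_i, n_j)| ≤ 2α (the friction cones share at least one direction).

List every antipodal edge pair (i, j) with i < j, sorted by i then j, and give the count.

count = 4; pairs: (0,3), (0,4), (2,5), (3,5)

α = atan 0.35 = 19.29°;  2α = 38.58°
n_0 = (+0.5379, -0.8430)
n_1 = (+0.8803, +0.4745)
n_2 = (+0.1295, +0.9916)
n_3 = (-0.1589, +0.9873)
n_4 = (-0.4220, +0.9066)
n_5 = (-0.2897, -0.9571)
  (0,1): δ = 94.21°  ·
  (0,2): δ = 39.98°  ·
  (0,3): δ = 23.40°  ✓
  (0,4): δ = 7.58°  ✓
  (0,5): δ = 130.62°  ·
  (1,2): δ = 125.77°  ·
  (1,3): δ = 109.19°  ·
  (1,4): δ = 93.36°  ·
  (1,5): δ = 44.83°  ·
  (2,3): δ = 163.42°  ·
  (2,4): δ = 147.60°  ·
  (2,5): δ = 9.40°  ✓
  (3,4): δ = 164.18°  ·
  (3,5): δ = 25.98°  ✓
  (4,5): δ = 41.80°  ·
antipodal pairs: 4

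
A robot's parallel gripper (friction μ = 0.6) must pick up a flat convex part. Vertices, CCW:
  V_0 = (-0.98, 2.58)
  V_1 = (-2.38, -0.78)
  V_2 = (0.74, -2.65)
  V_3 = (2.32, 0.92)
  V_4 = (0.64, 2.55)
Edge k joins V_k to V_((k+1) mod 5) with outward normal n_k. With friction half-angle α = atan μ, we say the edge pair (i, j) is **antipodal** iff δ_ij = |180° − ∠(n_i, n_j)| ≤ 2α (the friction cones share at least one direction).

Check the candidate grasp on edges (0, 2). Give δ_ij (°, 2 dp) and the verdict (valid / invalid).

α = atan 0.6 = 30.96°;  2α = 61.93°
edge 0: e_0 = (-1.40, -3.36);  n_0 = (-0.9231, +0.3846)
edge 2: e_2 = (+1.58, +3.57);  n_2 = (+0.9144, -0.4047)
∠(n_0, n_2) = 178.75°
δ = |180° − 178.75°| = 1.25°
1.25° ≤ 2α = 61.93°  →  valid

δ = 1.25°, valid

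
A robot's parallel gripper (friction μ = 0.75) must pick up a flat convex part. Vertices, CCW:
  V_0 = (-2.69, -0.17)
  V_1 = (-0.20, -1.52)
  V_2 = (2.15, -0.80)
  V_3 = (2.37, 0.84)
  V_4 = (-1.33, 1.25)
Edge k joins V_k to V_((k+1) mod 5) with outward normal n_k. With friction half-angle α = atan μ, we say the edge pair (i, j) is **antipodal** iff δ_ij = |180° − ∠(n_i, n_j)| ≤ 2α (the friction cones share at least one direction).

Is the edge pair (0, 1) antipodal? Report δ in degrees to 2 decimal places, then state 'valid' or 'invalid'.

α = atan 0.75 = 36.87°;  2α = 73.74°
edge 0: e_0 = (+2.49, -1.35);  n_0 = (-0.4766, -0.8791)
edge 1: e_1 = (+2.35, +0.72);  n_1 = (+0.2929, -0.9561)
∠(n_0, n_1) = 45.50°
δ = |180° − 45.50°| = 134.50°
134.50° > 2α = 73.74°  →  invalid

δ = 134.50°, invalid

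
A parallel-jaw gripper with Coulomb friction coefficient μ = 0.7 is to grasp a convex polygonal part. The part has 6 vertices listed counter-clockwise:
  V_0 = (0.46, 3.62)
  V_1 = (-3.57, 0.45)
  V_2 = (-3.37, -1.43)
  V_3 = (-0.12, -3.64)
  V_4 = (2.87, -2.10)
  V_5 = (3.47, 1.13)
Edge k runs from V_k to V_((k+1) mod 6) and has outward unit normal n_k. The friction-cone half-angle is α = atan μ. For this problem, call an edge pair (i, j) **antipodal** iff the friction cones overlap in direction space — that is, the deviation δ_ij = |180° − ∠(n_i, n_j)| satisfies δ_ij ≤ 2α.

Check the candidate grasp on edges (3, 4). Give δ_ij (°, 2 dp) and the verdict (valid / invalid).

α = atan 0.7 = 34.99°;  2α = 69.98°
edge 3: e_3 = (+2.99, +1.54);  n_3 = (+0.4579, -0.8890)
edge 4: e_4 = (+0.60, +3.23);  n_4 = (+0.9832, -0.1826)
∠(n_3, n_4) = 52.23°
δ = |180° − 52.23°| = 127.77°
127.77° > 2α = 69.98°  →  invalid

δ = 127.77°, invalid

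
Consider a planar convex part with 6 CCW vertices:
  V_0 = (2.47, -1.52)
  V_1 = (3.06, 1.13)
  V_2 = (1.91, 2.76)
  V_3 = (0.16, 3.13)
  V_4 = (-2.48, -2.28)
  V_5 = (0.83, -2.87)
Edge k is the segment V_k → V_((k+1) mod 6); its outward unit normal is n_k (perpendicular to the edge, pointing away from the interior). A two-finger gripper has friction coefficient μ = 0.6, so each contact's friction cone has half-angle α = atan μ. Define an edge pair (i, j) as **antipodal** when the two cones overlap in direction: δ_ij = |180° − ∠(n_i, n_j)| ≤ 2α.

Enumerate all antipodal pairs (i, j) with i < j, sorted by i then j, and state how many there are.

α = atan 0.6 = 30.96°;  2α = 61.93°
n_0 = (+0.9761, -0.2173)
n_1 = (+0.8171, +0.5765)
n_2 = (+0.2069, +0.9784)
n_3 = (-0.8987, +0.4386)
n_4 = (-0.1755, -0.9845)
n_5 = (+0.6355, -0.7721)
  (0,1): δ = 132.24°  ·
  (0,2): δ = 89.39°  ·
  (0,3): δ = 13.46°  ✓
  (0,4): δ = 92.45°  ·
  (0,5): δ = 142.01°  ·
  (1,2): δ = 137.14°  ·
  (1,3): δ = 61.22°  ✓
  (1,4): δ = 44.69°  ✓
  (1,5): δ = 94.26°  ·
  (2,3): δ = 104.07°  ·
  (2,4): δ = 1.83°  ✓
  (2,5): δ = 51.40°  ✓
  (3,4): δ = 74.10°  ·
  (3,5): δ = 24.53°  ✓
  (4,5): δ = 130.43°  ·
antipodal pairs: 6

count = 6; pairs: (0,3), (1,3), (1,4), (2,4), (2,5), (3,5)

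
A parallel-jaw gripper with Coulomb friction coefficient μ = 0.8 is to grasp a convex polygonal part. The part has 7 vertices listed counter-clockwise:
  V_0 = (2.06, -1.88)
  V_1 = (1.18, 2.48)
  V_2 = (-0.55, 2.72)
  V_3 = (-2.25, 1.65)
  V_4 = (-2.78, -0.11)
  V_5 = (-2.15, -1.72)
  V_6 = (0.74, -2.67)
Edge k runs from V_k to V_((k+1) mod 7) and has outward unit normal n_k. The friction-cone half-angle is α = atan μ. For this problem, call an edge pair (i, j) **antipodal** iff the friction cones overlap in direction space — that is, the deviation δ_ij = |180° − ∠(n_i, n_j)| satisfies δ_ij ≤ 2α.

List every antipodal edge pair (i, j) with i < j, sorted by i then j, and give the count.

α = atan 0.8 = 38.66°;  2α = 77.32°
n_0 = (+0.9802, +0.1978)
n_1 = (+0.1374, +0.9905)
n_2 = (-0.5327, +0.8463)
n_3 = (-0.9575, +0.2883)
n_4 = (-0.9312, -0.3644)
n_5 = (-0.3123, -0.9500)
n_6 = (+0.5135, -0.8581)
  (0,1): δ = 109.31°  ·
  (0,2): δ = 69.22°  ✓
  (0,3): δ = 28.17°  ✓
  (0,4): δ = 9.96°  ✓
  (0,5): δ = 60.39°  ✓
  (0,6): δ = 109.49°  ·
  (1,2): δ = 139.92°  ·
  (1,3): δ = 98.86°  ·
  (1,4): δ = 60.73°  ✓
  (1,5): δ = 10.30°  ✓
  (1,6): δ = 38.80°  ✓
  (2,3): δ = 138.95°  ·
  (2,4): δ = 100.82°  ·
  (2,5): δ = 50.38°  ✓
  (2,6): δ = 1.29°  ✓
  (3,4): δ = 141.87°  ·
  (3,5): δ = 91.44°  ·
  (3,6): δ = 42.34°  ✓
  (4,5): δ = 129.57°  ·
  (4,6): δ = 80.47°  ·
  (5,6): δ = 130.90°  ·
antipodal pairs: 10

count = 10; pairs: (0,2), (0,3), (0,4), (0,5), (1,4), (1,5), (1,6), (2,5), (2,6), (3,6)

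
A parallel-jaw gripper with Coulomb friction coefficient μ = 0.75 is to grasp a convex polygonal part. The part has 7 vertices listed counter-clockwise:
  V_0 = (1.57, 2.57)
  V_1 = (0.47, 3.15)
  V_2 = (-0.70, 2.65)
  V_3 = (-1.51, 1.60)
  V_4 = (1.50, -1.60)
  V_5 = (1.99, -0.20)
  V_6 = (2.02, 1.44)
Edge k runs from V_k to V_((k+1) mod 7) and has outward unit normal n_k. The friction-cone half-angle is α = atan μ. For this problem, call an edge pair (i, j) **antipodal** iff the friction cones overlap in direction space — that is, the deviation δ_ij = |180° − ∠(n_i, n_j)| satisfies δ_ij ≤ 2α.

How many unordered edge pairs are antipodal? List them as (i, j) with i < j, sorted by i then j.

count = 10; pairs: (0,3), (1,3), (1,4), (1,5), (2,4), (2,5), (2,6), (3,4), (3,5), (3,6)

α = atan 0.75 = 36.87°;  2α = 73.74°
n_0 = (+0.4664, +0.8846)
n_1 = (-0.3930, +0.9196)
n_2 = (-0.7918, +0.6108)
n_3 = (-0.7284, -0.6852)
n_4 = (+0.9439, -0.3304)
n_5 = (+0.9998, -0.0183)
n_6 = (+0.9290, +0.3700)
  (0,1): δ = 129.06°  ·
  (0,2): δ = 99.85°  ·
  (0,3): δ = 18.95°  ✓
  (0,4): δ = 98.51°  ·
  (0,5): δ = 116.75°  ·
  (0,6): δ = 139.52°  ·
  (1,2): δ = 150.79°  ·
  (1,3): δ = 69.89°  ✓
  (1,4): δ = 47.57°  ✓
  (1,5): δ = 65.81°  ✓
  (1,6): δ = 88.57°  ·
  (2,3): δ = 99.10°  ·
  (2,4): δ = 18.36°  ✓
  (2,5): δ = 36.60°  ✓
  (2,6): δ = 59.36°  ✓
  (3,4): δ = 62.54°  ✓
  (3,5): δ = 44.30°  ✓
  (3,6): δ = 21.53°  ✓
  (4,5): δ = 161.76°  ·
  (4,6): δ = 139.00°  ·
  (5,6): δ = 157.24°  ·
antipodal pairs: 10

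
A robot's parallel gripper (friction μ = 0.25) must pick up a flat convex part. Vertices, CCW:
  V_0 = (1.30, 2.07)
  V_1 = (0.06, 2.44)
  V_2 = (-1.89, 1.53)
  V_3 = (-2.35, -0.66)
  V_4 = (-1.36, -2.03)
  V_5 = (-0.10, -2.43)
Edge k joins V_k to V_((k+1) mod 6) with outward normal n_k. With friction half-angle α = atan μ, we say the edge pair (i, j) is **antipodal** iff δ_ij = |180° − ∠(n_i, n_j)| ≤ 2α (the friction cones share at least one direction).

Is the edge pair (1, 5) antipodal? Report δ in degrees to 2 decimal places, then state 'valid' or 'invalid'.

α = atan 0.25 = 14.04°;  2α = 28.07°
edge 1: e_1 = (-1.95, -0.91);  n_1 = (-0.4229, +0.9062)
edge 5: e_5 = (+1.40, +4.50);  n_5 = (+0.9549, -0.2971)
∠(n_1, n_5) = 132.30°
δ = |180° − 132.30°| = 47.70°
47.70° > 2α = 28.07°  →  invalid

δ = 47.70°, invalid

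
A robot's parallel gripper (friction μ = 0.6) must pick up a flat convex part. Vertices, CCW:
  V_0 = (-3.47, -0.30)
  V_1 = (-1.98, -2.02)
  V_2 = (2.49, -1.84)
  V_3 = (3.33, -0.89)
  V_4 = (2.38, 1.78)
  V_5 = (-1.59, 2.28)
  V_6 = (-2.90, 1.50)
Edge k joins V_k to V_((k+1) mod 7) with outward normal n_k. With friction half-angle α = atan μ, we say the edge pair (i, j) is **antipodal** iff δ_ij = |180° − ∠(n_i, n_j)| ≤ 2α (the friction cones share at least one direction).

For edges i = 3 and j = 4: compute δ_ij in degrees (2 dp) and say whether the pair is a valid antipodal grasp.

δ = 116.76°, invalid

α = atan 0.6 = 30.96°;  2α = 61.93°
edge 3: e_3 = (-0.95, +2.67);  n_3 = (+0.9421, +0.3352)
edge 4: e_4 = (-3.97, +0.50);  n_4 = (+0.1250, +0.9922)
∠(n_3, n_4) = 63.24°
δ = |180° − 63.24°| = 116.76°
116.76° > 2α = 61.93°  →  invalid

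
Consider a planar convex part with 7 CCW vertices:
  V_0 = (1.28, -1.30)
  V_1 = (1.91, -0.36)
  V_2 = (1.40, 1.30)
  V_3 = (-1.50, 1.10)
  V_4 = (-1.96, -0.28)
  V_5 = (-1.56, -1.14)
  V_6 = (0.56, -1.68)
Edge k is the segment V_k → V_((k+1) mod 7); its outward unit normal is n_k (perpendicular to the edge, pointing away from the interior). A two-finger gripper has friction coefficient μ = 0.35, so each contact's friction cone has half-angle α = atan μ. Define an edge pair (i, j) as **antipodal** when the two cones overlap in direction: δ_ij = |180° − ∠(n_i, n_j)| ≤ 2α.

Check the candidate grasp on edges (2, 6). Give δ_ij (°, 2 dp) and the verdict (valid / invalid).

α = atan 0.35 = 19.29°;  2α = 38.58°
edge 2: e_2 = (-2.90, -0.20);  n_2 = (-0.0688, +0.9976)
edge 6: e_6 = (+0.72, +0.38);  n_6 = (+0.4668, -0.8844)
∠(n_2, n_6) = 156.12°
δ = |180° − 156.12°| = 23.88°
23.88° ≤ 2α = 38.58°  →  valid

δ = 23.88°, valid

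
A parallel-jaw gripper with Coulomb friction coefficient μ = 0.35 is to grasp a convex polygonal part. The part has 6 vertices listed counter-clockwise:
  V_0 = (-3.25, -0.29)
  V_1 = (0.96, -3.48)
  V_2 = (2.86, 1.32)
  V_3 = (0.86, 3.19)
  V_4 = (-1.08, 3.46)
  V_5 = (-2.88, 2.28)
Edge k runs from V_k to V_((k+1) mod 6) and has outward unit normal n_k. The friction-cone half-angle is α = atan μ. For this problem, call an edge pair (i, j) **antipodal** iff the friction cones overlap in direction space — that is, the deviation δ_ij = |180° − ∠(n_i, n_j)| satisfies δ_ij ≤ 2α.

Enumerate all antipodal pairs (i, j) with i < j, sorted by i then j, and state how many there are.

count = 4; pairs: (0,2), (0,3), (1,4), (1,5)

α = atan 0.35 = 19.29°;  2α = 38.58°
n_0 = (-0.6039, -0.7970)
n_1 = (+0.9298, -0.3680)
n_2 = (+0.6830, +0.7304)
n_3 = (+0.1378, +0.9905)
n_4 = (-0.5483, +0.8363)
n_5 = (-0.9898, +0.1425)
  (0,1): δ = 74.44°  ·
  (0,2): δ = 5.92°  ✓
  (0,3): δ = 29.23°  ✓
  (0,4): δ = 70.40°  ·
  (0,5): δ = 118.96°  ·
  (1,2): δ = 111.48°  ·
  (1,3): δ = 76.33°  ·
  (1,4): δ = 35.16°  ✓
  (1,5): δ = 13.40°  ✓
  (2,3): δ = 144.85°  ·
  (2,4): δ = 103.68°  ·
  (2,5): δ = 55.12°  ·
  (3,4): δ = 138.83°  ·
  (3,5): δ = 90.27°  ·
  (4,5): δ = 131.44°  ·
antipodal pairs: 4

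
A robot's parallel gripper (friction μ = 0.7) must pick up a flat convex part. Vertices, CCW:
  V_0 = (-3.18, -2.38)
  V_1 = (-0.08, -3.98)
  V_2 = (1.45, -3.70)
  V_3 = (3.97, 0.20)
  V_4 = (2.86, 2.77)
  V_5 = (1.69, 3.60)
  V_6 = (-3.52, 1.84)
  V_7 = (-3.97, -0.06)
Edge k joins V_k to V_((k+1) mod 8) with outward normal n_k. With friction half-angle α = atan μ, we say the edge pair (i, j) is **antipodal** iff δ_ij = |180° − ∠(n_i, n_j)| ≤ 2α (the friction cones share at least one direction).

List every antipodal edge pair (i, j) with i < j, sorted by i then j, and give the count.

count = 13; pairs: (0,3), (0,4), (0,5), (1,4), (1,5), (1,6), (2,5), (2,6), (2,7), (3,6), (3,7), (4,6), (4,7)

α = atan 0.7 = 34.99°;  2α = 69.98°
n_0 = (-0.4586, -0.8886)
n_1 = (+0.1800, -0.9837)
n_2 = (+0.8399, -0.5427)
n_3 = (+0.9180, +0.3965)
n_4 = (+0.5786, +0.8156)
n_5 = (-0.3200, +0.9474)
n_6 = (-0.9731, +0.2305)
n_7 = (-0.9466, -0.3223)
  (0,1): δ = 142.33°  ·
  (0,2): δ = 95.57°  ·
  (0,3): δ = 39.34°  ✓
  (0,4): δ = 8.05°  ✓
  (0,5): δ = 45.97°  ✓
  (0,6): δ = 103.98°  ·
  (0,7): δ = 136.10°  ·
  (1,2): δ = 133.24°  ·
  (1,3): δ = 77.01°  ·
  (1,4): δ = 45.72°  ✓
  (1,5): δ = 8.29°  ✓
  (1,6): δ = 66.30°  ✓
  (1,7): δ = 98.43°  ·
  (2,3): δ = 123.77°  ·
  (2,4): δ = 92.48°  ·
  (2,5): δ = 38.47°  ✓
  (2,6): δ = 19.54°  ✓
  (2,7): δ = 51.67°  ✓
  (3,4): δ = 148.71°  ·
  (3,5): δ = 94.69°  ·
  (3,6): δ = 36.68°  ✓
  (3,7): δ = 4.56°  ✓
  (4,5): δ = 125.98°  ·
  (4,6): δ = 67.97°  ✓
  (4,7): δ = 35.84°  ✓
  (5,6): δ = 121.99°  ·
  (5,7): δ = 89.86°  ·
  (6,7): δ = 147.87°  ·
antipodal pairs: 13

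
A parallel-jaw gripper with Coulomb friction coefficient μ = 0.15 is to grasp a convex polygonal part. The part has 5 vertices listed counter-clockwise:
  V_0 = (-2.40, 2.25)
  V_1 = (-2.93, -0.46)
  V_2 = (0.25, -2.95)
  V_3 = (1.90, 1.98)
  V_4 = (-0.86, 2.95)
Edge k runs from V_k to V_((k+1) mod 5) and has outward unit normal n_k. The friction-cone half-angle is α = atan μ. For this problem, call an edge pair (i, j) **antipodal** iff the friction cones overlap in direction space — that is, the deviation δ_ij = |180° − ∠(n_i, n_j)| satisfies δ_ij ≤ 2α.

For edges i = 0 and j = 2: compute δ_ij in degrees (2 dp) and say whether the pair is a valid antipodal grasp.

α = atan 0.15 = 8.53°;  2α = 17.06°
edge 0: e_0 = (-0.53, -2.71);  n_0 = (-0.9814, +0.1919)
edge 2: e_2 = (+1.65, +4.93);  n_2 = (+0.9483, -0.3174)
∠(n_0, n_2) = 172.56°
δ = |180° − 172.56°| = 7.44°
7.44° ≤ 2α = 17.06°  →  valid

δ = 7.44°, valid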